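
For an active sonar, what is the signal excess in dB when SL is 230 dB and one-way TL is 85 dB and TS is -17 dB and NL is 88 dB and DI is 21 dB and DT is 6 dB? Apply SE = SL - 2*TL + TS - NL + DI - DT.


SE = SL - 2*TL + TS - NL + DI - DT = 230 - 2*85 + (-17) - 88 + 21 - 6 = -30

-30 dB


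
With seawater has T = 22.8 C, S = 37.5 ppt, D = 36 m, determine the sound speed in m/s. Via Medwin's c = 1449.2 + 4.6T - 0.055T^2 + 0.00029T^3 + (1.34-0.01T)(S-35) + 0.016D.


c = 1449.2 + 4.6*22.8 - 0.055*22.8^2 + 0.00029*22.8^3 + (1.34 - 0.01*22.8)*(37.5 - 35) + 0.016*36 = 1532.28

1532.28 m/s


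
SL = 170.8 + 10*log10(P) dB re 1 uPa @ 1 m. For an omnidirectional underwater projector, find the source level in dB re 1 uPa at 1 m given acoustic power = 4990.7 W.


SL = 170.8 + 10*log10(4990.7) = 170.8 + 36.98 = 207.78

207.78 dB


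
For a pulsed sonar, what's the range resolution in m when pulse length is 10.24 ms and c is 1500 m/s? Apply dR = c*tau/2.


dR = c*tau/2 = 1500 * 10.24e-3 / 2 = 7.68

7.68 m


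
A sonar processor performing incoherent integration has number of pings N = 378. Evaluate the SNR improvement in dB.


12.89 dB


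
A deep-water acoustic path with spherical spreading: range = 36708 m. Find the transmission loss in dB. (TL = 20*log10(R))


TL = 20*log10(36708) = 91.3

91.3 dB


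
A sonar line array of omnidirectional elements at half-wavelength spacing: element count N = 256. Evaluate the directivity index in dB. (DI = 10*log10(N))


DI = 10*log10(256) = 24.08

24.08 dB


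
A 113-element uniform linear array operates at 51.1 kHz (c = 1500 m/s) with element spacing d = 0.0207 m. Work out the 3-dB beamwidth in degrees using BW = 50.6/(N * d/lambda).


Step 1: lambda = 1500/51100 = 0.02935 m
Step 2: d/lambda = 0.0207/0.02935 = 0.7053
Step 3: BW = 50.6/(N * d/lambda) = 50.6/(113 * 0.7053) = 0.63

0.63 deg


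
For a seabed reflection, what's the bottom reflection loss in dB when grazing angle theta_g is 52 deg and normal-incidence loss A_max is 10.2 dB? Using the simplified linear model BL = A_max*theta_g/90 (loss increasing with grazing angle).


5.89 dB


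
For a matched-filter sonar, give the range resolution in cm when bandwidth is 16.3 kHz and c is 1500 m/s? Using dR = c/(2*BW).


dR = c/(2*BW) = 1500 / (2 * 16.3e3) = 0.046 m = 4.6 cm

4.6 cm


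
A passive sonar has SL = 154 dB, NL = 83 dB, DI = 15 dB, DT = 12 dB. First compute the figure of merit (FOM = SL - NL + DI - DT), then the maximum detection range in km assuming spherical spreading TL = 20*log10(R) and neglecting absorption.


Step 1: FOM = SL - NL + DI - DT = 154 - 83 + 15 - 12 = 74 dB
Step 2: at max range FOM = TL = 20*log10(R), so R = 10^(74/20) = 5011.87 m = 5.01 km

5.01 km


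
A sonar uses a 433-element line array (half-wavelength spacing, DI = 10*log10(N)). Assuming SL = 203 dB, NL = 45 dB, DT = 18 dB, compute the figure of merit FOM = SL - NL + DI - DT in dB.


Step 1: DI = 10*log10(433) = 26.36 dB
Step 2: FOM = SL - NL + DI - DT = 203 - 45 + 26.36 - 18 = 166.36

166.36 dB


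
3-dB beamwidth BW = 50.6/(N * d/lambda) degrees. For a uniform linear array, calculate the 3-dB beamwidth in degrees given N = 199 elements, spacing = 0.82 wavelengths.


BW = 50.6 / (199 * 0.82) = 50.6 / 163.18 = 0.31

0.31 deg


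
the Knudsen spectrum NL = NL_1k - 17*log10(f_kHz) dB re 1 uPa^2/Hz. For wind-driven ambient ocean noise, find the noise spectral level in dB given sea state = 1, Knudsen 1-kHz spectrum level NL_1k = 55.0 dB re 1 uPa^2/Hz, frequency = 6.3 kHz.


41.41 dB


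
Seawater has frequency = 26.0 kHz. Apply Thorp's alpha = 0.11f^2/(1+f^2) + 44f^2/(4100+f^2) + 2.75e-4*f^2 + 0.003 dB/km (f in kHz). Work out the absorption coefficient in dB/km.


f^2 = 676.0
alpha = 0.11*676.0/(1+676.0) + 44*676.0/(4100+676.0) + 2.75e-4*676.0 + 0.003 = 6.527

6.527 dB/km


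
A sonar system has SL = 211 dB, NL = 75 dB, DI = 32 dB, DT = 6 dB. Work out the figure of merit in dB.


162 dB


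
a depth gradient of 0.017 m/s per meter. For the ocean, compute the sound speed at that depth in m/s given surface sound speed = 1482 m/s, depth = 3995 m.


c = 1482 + 0.017 * 3995 = 1549.915

1549.915 m/s


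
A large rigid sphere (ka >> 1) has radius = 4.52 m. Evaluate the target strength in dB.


7.08 dB


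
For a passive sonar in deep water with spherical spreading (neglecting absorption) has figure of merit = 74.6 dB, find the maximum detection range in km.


At max range FOM = TL, so 20*log10(R) = 74.6
R = 10^(74.6/20) = 5370.32 m = 5.37 km

5.37 km


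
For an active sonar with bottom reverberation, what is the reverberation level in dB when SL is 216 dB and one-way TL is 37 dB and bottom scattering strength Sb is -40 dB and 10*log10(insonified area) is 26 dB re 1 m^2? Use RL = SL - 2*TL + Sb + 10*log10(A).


RL = SL - 2*TL + Sb + 10*log10(A) = 216 - 2*37 + (-40) + 26 = 128

128 dB


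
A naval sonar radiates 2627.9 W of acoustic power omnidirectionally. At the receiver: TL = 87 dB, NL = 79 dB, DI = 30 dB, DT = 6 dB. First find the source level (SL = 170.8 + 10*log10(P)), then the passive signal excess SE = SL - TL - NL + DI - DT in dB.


Step 1: SL = 170.8 + 10*log10(2627.9) = 205.0 dB
Step 2: SE = SL - TL - NL + DI - DT = 205.0 - 87 - 79 + 30 - 6 = 63.0

63.0 dB


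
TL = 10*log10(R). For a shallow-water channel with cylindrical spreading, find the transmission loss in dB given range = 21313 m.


TL = 10*log10(21313) = 43.29

43.29 dB


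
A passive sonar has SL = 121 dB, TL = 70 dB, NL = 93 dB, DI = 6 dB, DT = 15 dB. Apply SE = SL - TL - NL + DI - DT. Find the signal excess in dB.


-51 dB


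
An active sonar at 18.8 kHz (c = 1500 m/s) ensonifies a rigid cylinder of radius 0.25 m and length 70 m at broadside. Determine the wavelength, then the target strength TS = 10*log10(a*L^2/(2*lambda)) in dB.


Step 1: lambda = c/f = 1500/18800 = 0.07979 m
Step 2: TS = 10*log10(a*L^2/(2*lambda)) = 10*log10(0.25*70^2/(2*0.07979)) = 38.85

38.85 dB


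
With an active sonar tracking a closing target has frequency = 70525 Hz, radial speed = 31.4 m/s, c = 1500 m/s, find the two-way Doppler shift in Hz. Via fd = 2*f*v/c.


fd = 2*f*v/c = 2 * 70525 * 31.4 / 1500 = 2952.65

2952.65 Hz


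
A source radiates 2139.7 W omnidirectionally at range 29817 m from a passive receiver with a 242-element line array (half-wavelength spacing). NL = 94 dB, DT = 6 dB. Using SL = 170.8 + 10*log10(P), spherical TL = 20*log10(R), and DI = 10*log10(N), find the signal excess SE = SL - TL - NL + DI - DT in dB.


Step 1: SL = 170.8 + 10*log10(2139.7) = 204.1 dB
Step 2: TL = 20*log10(29817) = 89.49 dB
Step 3: DI = 10*log10(242) = 23.84 dB
Step 4: SE = SL - TL - NL + DI - DT = 204.1 - 89.49 - 94 + 23.84 - 6 = 38.45

38.45 dB


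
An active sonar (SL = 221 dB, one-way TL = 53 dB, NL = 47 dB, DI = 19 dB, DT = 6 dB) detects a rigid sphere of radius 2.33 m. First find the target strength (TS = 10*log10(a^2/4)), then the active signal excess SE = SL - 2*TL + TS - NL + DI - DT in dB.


Step 1: TS = 10*log10(2.33^2/4) = 1.33 dB
Step 2: SE = SL - 2*TL + TS - NL + DI - DT = 221 - 2*53 + (1.33) - 47 + 19 - 6 = 82.33

82.33 dB


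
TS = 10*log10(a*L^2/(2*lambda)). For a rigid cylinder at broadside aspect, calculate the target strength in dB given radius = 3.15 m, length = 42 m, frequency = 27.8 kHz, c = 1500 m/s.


lambda = 1500/27800 = 0.05396 m
TS = 10*log10(3.15*42^2/(2*0.05396)) = 47.12

47.12 dB


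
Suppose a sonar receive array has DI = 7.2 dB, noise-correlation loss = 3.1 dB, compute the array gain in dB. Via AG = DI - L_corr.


4.1 dB


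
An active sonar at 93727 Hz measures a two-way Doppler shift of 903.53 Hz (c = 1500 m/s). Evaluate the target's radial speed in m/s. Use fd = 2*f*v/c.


7.23 m/s


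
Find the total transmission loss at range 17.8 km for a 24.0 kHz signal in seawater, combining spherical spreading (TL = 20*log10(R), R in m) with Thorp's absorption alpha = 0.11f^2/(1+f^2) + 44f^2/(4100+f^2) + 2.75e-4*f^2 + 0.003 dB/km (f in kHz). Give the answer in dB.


Step 1 (Thorp): alpha = 0.11*576.0/(1+576.0) + 44*576.0/(4100+576.0) + 2.75e-4*576.0 + 0.003 = 5.6912 dB/km
Step 2: TL_spread = 20*log10(17800) = 85.01 dB
Step 3: TL_abs = alpha*R = 5.6912 * 17.8 = 101.3 dB
Step 4: TL_total = 85.01 + 101.3 = 186.31

186.31 dB


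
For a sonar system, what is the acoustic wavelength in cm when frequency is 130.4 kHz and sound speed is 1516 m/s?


lambda = c/f = 1516 / 130400 = 0.0116 m = 1.16 cm

1.16 cm


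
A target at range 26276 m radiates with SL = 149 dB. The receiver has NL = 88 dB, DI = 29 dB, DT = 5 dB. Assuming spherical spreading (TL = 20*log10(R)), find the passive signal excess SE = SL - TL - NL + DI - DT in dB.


-3.39 dB


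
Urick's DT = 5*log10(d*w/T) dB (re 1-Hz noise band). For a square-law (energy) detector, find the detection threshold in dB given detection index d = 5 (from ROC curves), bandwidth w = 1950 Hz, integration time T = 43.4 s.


DT = 5*log10(d*w/T) = 5*log10(5 * 1950 / 43.4) = 5*log10(224.65) = 11.76

11.76 dB


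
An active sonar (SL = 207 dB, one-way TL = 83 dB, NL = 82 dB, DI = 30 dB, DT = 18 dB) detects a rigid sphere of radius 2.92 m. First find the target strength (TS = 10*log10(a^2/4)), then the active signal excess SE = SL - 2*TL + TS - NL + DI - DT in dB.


Step 1: TS = 10*log10(2.92^2/4) = 3.29 dB
Step 2: SE = SL - 2*TL + TS - NL + DI - DT = 207 - 2*83 + (3.29) - 82 + 30 - 18 = -25.71

-25.71 dB


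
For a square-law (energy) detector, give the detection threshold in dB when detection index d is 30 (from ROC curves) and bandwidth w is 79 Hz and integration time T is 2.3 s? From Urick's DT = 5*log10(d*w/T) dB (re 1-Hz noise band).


DT = 5*log10(d*w/T) = 5*log10(30 * 79 / 2.3) = 5*log10(1030.43) = 15.07

15.07 dB


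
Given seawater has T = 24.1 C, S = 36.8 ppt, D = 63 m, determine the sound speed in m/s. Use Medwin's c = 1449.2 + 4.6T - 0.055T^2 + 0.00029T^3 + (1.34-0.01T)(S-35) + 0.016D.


1535.16 m/s


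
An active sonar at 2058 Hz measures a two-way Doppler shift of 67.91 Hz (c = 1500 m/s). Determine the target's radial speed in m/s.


From fd = 2*f*v/c, v = c*fd/(2*f) = 1500 * 67.91 / (2*2058) = 24.75

24.75 m/s


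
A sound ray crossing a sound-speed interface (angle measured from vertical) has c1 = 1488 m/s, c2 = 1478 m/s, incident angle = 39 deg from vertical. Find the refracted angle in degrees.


38.69 deg


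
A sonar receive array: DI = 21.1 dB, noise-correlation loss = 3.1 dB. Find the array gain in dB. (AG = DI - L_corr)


18.0 dB


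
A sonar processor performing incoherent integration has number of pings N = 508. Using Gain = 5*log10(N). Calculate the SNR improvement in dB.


Gain = 5*log10(508) = 13.53

13.53 dB


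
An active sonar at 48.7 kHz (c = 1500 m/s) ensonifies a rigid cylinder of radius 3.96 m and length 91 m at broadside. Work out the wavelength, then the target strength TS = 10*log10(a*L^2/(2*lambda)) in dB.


Step 1: lambda = c/f = 1500/48700 = 0.0308 m
Step 2: TS = 10*log10(a*L^2/(2*lambda)) = 10*log10(3.96*91^2/(2*0.0308)) = 57.26

57.26 dB


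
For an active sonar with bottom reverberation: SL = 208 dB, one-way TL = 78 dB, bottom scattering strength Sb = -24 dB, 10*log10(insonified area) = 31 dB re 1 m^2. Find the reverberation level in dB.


RL = SL - 2*TL + Sb + 10*log10(A) = 208 - 2*78 + (-24) + 31 = 59

59 dB


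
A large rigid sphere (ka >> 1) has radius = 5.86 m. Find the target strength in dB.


9.34 dB


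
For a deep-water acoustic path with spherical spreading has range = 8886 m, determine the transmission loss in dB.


78.97 dB


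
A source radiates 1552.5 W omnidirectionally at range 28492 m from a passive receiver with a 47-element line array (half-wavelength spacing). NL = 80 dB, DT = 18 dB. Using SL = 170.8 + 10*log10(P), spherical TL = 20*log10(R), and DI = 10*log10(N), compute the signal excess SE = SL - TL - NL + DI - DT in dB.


Step 1: SL = 170.8 + 10*log10(1552.5) = 202.71 dB
Step 2: TL = 20*log10(28492) = 89.09 dB
Step 3: DI = 10*log10(47) = 16.72 dB
Step 4: SE = SL - TL - NL + DI - DT = 202.71 - 89.09 - 80 + 16.72 - 18 = 32.34

32.34 dB


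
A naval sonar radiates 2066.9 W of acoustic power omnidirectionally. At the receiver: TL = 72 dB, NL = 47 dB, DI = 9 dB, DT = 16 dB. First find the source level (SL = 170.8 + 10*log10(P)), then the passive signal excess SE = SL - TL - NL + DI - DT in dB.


Step 1: SL = 170.8 + 10*log10(2066.9) = 203.95 dB
Step 2: SE = SL - TL - NL + DI - DT = 203.95 - 72 - 47 + 9 - 16 = 77.95

77.95 dB


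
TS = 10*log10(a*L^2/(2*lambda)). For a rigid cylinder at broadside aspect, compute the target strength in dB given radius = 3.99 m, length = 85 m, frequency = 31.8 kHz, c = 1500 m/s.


lambda = 1500/31800 = 0.04717 m
TS = 10*log10(3.99*85^2/(2*0.04717)) = 54.85

54.85 dB


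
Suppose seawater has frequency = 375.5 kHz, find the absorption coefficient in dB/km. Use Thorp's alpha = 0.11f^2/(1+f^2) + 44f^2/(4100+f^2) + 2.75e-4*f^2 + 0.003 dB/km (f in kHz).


81.645 dB/km


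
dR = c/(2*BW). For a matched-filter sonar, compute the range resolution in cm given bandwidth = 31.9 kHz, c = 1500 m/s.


dR = c/(2*BW) = 1500 / (2 * 31.9e3) = 0.0235 m = 2.35 cm

2.35 cm


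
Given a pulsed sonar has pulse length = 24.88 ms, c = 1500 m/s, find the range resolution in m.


dR = c*tau/2 = 1500 * 24.88e-3 / 2 = 18.66

18.66 m


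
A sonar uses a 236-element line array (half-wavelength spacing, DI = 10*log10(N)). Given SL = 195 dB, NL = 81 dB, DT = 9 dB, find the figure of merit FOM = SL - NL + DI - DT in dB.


Step 1: DI = 10*log10(236) = 23.73 dB
Step 2: FOM = SL - NL + DI - DT = 195 - 81 + 23.73 - 9 = 128.73

128.73 dB


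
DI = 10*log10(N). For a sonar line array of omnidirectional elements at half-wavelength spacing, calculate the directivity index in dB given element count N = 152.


DI = 10*log10(152) = 21.82

21.82 dB


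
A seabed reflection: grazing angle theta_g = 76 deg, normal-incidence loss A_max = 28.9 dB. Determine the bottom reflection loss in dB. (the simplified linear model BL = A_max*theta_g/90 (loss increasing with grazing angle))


BL = A_max * theta_g / 90 = 28.9 * 76 / 90 = 24.4

24.4 dB


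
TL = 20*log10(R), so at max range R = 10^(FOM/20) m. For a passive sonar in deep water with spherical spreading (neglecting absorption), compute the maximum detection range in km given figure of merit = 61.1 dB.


1.14 km


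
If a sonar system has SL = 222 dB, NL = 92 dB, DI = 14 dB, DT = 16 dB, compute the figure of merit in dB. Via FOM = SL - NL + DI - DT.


FOM = SL - NL + DI - DT = 222 - 92 + 14 - 16 = 128

128 dB


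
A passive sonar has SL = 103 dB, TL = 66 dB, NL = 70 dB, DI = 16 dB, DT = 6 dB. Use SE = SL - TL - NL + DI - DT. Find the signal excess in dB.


-23 dB


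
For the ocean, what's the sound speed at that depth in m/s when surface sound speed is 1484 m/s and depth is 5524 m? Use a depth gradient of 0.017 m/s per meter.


1577.908 m/s


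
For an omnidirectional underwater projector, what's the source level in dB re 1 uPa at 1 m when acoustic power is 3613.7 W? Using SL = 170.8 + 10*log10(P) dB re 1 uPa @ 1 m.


SL = 170.8 + 10*log10(3613.7) = 170.8 + 35.58 = 206.38

206.38 dB


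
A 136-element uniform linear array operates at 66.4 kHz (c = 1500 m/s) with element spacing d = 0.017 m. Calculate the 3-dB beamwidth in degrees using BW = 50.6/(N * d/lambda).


Step 1: lambda = 1500/66400 = 0.02259 m
Step 2: d/lambda = 0.017/0.02259 = 0.7525
Step 3: BW = 50.6/(N * d/lambda) = 50.6/(136 * 0.7525) = 0.49

0.49 deg


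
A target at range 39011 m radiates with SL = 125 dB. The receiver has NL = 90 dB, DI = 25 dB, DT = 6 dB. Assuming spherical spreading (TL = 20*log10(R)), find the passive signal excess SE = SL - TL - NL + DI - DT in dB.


Step 1: TL = 20*log10(39011) = 91.82 dB
Step 2: SE = 125 - 91.82 - 90 + 25 - 6 = -37.82

-37.82 dB


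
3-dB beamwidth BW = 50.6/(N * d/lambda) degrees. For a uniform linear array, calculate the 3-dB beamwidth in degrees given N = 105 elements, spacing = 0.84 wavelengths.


0.57 deg


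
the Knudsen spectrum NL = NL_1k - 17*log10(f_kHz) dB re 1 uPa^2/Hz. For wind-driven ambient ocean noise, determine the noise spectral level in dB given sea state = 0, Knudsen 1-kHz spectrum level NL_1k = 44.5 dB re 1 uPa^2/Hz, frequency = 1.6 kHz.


41.03 dB


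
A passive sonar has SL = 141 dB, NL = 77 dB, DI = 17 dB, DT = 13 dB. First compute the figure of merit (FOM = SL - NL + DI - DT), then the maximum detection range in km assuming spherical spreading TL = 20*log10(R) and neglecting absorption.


Step 1: FOM = SL - NL + DI - DT = 141 - 77 + 17 - 13 = 68 dB
Step 2: at max range FOM = TL = 20*log10(R), so R = 10^(68/20) = 2511.89 m = 2.51 km

2.51 km


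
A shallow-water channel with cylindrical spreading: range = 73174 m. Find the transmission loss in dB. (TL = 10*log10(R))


TL = 10*log10(73174) = 48.64

48.64 dB


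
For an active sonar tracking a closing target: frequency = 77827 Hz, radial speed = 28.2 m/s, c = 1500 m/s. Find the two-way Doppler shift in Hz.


fd = 2*f*v/c = 2 * 77827 * 28.2 / 1500 = 2926.3

2926.3 Hz


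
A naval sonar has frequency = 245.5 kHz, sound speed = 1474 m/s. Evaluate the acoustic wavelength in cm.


lambda = c/f = 1474 / 245500 = 0.006 m = 0.6 cm

0.6 cm


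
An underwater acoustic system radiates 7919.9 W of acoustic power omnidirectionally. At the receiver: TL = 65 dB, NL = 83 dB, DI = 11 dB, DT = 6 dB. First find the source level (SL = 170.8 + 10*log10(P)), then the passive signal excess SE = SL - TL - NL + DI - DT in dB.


Step 1: SL = 170.8 + 10*log10(7919.9) = 209.79 dB
Step 2: SE = SL - TL - NL + DI - DT = 209.79 - 65 - 83 + 11 - 6 = 66.79

66.79 dB


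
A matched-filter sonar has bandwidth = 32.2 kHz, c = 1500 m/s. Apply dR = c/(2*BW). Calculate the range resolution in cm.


dR = c/(2*BW) = 1500 / (2 * 32.2e3) = 0.0233 m = 2.33 cm

2.33 cm


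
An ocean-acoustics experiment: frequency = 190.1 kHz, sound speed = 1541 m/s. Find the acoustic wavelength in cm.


lambda = c/f = 1541 / 190100 = 0.0081 m = 0.81 cm

0.81 cm


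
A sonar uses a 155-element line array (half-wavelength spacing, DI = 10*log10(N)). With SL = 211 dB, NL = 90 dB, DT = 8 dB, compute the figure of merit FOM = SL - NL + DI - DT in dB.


134.9 dB


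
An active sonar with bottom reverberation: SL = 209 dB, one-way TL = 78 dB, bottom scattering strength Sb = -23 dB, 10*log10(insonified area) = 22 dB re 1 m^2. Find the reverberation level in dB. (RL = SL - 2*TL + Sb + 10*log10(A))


RL = SL - 2*TL + Sb + 10*log10(A) = 209 - 2*78 + (-23) + 22 = 52

52 dB


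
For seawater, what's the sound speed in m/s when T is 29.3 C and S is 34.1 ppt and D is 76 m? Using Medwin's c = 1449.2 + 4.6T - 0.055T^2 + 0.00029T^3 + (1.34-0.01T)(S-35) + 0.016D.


c = 1449.2 + 4.6*29.3 - 0.055*29.3^2 + 0.00029*29.3^3 + (1.34 - 0.01*29.3)*(34.1 - 35) + 0.016*76 = 1544.33

1544.33 m/s


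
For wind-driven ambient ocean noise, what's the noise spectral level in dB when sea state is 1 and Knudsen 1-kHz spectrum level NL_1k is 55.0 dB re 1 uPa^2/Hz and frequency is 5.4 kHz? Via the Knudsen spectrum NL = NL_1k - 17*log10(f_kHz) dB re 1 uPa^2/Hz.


42.55 dB


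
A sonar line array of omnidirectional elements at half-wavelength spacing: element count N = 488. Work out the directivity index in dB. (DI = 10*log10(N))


26.88 dB


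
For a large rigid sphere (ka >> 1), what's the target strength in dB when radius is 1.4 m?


TS = 10*log10(1.4^2 / 4) = 10*log10(0.49) = -3.1

-3.1 dB


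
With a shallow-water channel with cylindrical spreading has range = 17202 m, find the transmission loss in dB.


42.36 dB


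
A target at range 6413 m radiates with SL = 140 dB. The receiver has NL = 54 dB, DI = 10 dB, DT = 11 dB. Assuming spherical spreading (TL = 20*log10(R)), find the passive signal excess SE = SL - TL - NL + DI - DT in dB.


Step 1: TL = 20*log10(6413) = 76.14 dB
Step 2: SE = 140 - 76.14 - 54 + 10 - 11 = 8.86

8.86 dB


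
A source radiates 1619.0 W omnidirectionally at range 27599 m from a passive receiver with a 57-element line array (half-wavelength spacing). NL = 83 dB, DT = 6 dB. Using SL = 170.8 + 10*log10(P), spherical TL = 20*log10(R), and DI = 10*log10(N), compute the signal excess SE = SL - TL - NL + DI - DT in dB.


Step 1: SL = 170.8 + 10*log10(1619.0) = 202.89 dB
Step 2: TL = 20*log10(27599) = 88.82 dB
Step 3: DI = 10*log10(57) = 17.56 dB
Step 4: SE = SL - TL - NL + DI - DT = 202.89 - 88.82 - 83 + 17.56 - 6 = 42.63

42.63 dB


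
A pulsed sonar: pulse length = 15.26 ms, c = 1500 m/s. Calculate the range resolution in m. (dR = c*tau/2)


dR = c*tau/2 = 1500 * 15.26e-3 / 2 = 11.445

11.445 m


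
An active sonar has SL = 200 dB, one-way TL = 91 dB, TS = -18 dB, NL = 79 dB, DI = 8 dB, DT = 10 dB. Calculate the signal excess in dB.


-81 dB


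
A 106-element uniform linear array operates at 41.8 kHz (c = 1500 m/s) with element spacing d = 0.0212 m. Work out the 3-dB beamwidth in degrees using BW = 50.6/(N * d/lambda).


Step 1: lambda = 1500/41800 = 0.03589 m
Step 2: d/lambda = 0.0212/0.03589 = 0.5907
Step 3: BW = 50.6/(N * d/lambda) = 50.6/(106 * 0.5907) = 0.81

0.81 deg


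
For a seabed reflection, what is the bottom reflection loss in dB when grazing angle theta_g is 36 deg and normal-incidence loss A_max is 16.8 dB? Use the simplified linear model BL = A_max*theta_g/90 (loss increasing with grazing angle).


BL = A_max * theta_g / 90 = 16.8 * 36 / 90 = 6.72

6.72 dB


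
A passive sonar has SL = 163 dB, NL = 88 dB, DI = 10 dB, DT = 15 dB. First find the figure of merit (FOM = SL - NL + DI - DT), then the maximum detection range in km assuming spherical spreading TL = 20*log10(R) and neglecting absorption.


Step 1: FOM = SL - NL + DI - DT = 163 - 88 + 10 - 15 = 70 dB
Step 2: at max range FOM = TL = 20*log10(R), so R = 10^(70/20) = 3162.28 m = 3.16 km

3.16 km


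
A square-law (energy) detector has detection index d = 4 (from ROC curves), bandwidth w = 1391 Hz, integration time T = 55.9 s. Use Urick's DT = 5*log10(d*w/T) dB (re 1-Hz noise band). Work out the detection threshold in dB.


DT = 5*log10(d*w/T) = 5*log10(4 * 1391 / 55.9) = 5*log10(99.53) = 9.99

9.99 dB


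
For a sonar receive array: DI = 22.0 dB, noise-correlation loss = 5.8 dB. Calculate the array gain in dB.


16.2 dB


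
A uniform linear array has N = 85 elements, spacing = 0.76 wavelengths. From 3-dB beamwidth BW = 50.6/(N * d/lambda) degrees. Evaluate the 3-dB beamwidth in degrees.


BW = 50.6 / (85 * 0.76) = 50.6 / 64.6 = 0.78

0.78 deg


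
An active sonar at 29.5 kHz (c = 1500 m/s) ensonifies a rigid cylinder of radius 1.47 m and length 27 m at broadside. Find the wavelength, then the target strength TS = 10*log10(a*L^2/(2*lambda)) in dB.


Step 1: lambda = c/f = 1500/29500 = 0.05085 m
Step 2: TS = 10*log10(a*L^2/(2*lambda)) = 10*log10(1.47*27^2/(2*0.05085)) = 40.23

40.23 dB


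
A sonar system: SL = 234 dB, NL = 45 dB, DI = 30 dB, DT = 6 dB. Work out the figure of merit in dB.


FOM = SL - NL + DI - DT = 234 - 45 + 30 - 6 = 213

213 dB


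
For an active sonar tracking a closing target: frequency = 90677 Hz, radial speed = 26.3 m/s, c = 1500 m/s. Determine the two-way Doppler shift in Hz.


fd = 2*f*v/c = 2 * 90677 * 26.3 / 1500 = 3179.74

3179.74 Hz


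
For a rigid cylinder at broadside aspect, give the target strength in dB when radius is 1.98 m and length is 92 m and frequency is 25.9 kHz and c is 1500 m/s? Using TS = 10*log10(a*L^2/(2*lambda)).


lambda = 1500/25900 = 0.05792 m
TS = 10*log10(1.98*92^2/(2*0.05792)) = 51.6

51.6 dB


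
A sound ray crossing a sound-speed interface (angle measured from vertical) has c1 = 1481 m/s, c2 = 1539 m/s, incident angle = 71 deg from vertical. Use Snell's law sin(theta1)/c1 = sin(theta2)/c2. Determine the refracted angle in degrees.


sin(theta2) = (c2/c1)*sin(theta1) = (1539/1481)*sin(71 deg) = 0.98255
theta2 = arcsin(0.98255) = 79.28

79.28 deg


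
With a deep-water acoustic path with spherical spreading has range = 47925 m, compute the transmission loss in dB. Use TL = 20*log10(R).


TL = 20*log10(47925) = 93.61

93.61 dB


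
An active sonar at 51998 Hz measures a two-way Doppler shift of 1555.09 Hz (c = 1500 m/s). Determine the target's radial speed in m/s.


22.43 m/s


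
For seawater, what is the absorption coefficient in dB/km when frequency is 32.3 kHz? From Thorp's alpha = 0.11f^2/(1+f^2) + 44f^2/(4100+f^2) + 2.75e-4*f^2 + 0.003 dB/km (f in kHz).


9.325 dB/km


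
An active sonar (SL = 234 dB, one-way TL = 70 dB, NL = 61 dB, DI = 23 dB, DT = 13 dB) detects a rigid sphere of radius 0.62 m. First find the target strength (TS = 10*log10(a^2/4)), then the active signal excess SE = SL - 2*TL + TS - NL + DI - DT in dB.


Step 1: TS = 10*log10(0.62^2/4) = -10.17 dB
Step 2: SE = SL - 2*TL + TS - NL + DI - DT = 234 - 2*70 + (-10.17) - 61 + 23 - 13 = 32.83

32.83 dB


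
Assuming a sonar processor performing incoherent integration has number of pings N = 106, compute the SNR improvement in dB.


Gain = 5*log10(106) = 10.13

10.13 dB


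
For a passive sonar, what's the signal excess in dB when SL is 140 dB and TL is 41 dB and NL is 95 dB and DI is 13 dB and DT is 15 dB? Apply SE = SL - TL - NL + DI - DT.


2 dB


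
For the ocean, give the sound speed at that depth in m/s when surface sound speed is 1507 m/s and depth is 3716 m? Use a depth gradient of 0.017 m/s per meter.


1570.172 m/s


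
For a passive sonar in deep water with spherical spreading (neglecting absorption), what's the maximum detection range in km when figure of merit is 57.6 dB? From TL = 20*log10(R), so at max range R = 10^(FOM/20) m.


At max range FOM = TL, so 20*log10(R) = 57.6
R = 10^(57.6/20) = 758.58 m = 0.76 km

0.76 km


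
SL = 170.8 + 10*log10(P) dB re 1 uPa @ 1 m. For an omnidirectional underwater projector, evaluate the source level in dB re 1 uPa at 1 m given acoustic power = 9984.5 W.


SL = 170.8 + 10*log10(9984.5) = 170.8 + 39.99 = 210.79

210.79 dB


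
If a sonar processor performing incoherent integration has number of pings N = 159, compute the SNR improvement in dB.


11.01 dB


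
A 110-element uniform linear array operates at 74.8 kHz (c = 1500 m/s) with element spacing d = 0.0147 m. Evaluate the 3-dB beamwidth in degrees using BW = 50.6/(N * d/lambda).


Step 1: lambda = 1500/74800 = 0.02005 m
Step 2: d/lambda = 0.0147/0.02005 = 0.7332
Step 3: BW = 50.6/(N * d/lambda) = 50.6/(110 * 0.7332) = 0.63

0.63 deg


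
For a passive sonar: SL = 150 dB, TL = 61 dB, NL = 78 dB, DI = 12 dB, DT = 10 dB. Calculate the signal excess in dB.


SE = SL - TL - NL + DI - DT = 150 - 61 - 78 + 12 - 10 = 13

13 dB


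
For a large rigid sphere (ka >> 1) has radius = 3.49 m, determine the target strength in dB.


TS = 10*log10(3.49^2 / 4) = 10*log10(3.045025) = 4.84

4.84 dB


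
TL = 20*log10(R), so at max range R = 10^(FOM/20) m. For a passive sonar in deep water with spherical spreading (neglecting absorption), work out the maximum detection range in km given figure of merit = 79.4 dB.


9.33 km


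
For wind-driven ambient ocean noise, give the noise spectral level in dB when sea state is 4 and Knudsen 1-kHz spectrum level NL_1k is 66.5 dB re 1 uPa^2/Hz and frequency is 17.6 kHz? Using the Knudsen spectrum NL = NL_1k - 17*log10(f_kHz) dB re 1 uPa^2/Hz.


45.33 dB


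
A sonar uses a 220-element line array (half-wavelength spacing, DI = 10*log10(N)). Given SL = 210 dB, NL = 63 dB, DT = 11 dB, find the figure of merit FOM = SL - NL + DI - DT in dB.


Step 1: DI = 10*log10(220) = 23.42 dB
Step 2: FOM = SL - NL + DI - DT = 210 - 63 + 23.42 - 11 = 159.42

159.42 dB


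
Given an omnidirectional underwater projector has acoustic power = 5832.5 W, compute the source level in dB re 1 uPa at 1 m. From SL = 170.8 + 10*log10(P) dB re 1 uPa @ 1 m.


SL = 170.8 + 10*log10(5832.5) = 170.8 + 37.66 = 208.46

208.46 dB


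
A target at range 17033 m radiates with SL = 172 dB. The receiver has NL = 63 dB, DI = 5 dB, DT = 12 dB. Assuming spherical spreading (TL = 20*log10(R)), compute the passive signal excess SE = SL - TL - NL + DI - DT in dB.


Step 1: TL = 20*log10(17033) = 84.63 dB
Step 2: SE = 172 - 84.63 - 63 + 5 - 12 = 17.37

17.37 dB


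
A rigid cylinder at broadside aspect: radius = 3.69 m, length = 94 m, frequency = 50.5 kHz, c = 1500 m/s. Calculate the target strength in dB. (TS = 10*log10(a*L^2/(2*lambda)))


lambda = 1500/50500 = 0.0297 m
TS = 10*log10(3.69*94^2/(2*0.0297)) = 57.39

57.39 dB


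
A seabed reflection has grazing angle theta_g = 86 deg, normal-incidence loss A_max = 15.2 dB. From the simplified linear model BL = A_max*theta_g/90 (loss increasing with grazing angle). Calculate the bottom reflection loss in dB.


BL = A_max * theta_g / 90 = 15.2 * 86 / 90 = 14.52

14.52 dB


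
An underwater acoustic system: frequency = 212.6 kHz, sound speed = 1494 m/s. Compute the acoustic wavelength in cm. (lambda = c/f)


0.7 cm


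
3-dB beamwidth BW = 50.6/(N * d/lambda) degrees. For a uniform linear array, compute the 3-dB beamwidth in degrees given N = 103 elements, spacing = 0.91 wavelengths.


BW = 50.6 / (103 * 0.91) = 50.6 / 93.73 = 0.54

0.54 deg


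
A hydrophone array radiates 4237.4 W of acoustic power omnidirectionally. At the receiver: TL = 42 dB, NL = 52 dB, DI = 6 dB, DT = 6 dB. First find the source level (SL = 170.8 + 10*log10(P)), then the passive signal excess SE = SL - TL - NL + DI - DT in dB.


Step 1: SL = 170.8 + 10*log10(4237.4) = 207.07 dB
Step 2: SE = SL - TL - NL + DI - DT = 207.07 - 42 - 52 + 6 - 6 = 113.07

113.07 dB


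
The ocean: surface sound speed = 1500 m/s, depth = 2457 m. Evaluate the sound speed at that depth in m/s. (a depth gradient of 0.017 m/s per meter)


1541.769 m/s


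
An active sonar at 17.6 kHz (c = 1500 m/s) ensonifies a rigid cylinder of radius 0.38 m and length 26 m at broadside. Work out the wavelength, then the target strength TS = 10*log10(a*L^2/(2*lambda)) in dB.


Step 1: lambda = c/f = 1500/17600 = 0.08523 m
Step 2: TS = 10*log10(a*L^2/(2*lambda)) = 10*log10(0.38*26^2/(2*0.08523)) = 31.78

31.78 dB


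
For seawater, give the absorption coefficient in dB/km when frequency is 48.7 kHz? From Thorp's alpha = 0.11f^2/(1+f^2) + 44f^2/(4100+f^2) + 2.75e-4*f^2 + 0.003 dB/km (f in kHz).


f^2 = 2371.69
alpha = 0.11*2371.69/(1+2371.69) + 44*2371.69/(4100+2371.69) + 2.75e-4*2371.69 + 0.003 = 16.89

16.89 dB/km


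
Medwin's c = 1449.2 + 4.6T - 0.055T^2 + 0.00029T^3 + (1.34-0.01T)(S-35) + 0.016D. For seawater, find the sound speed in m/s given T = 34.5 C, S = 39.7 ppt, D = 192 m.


1562.09 m/s


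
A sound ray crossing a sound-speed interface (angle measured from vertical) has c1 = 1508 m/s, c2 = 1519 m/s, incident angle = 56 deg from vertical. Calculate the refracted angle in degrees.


56.62 deg


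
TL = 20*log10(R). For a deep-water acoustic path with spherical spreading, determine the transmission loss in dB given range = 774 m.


TL = 20*log10(774) = 57.77

57.77 dB


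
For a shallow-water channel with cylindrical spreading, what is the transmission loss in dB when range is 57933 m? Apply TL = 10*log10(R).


47.63 dB


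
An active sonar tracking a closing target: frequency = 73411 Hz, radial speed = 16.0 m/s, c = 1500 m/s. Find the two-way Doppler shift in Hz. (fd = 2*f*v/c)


fd = 2*f*v/c = 2 * 73411 * 16.0 / 1500 = 1566.1

1566.1 Hz


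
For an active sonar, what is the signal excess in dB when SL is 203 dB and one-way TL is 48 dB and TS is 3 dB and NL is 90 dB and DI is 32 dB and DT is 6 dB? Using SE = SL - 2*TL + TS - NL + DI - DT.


SE = SL - 2*TL + TS - NL + DI - DT = 203 - 2*48 + (3) - 90 + 32 - 6 = 46

46 dB


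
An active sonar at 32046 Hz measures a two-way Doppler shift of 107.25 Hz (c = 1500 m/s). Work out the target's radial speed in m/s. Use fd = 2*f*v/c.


From fd = 2*f*v/c, v = c*fd/(2*f) = 1500 * 107.25 / (2*32046) = 2.51

2.51 m/s


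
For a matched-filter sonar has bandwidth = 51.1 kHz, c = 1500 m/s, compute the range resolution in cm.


dR = c/(2*BW) = 1500 / (2 * 51.1e3) = 0.0147 m = 1.47 cm

1.47 cm


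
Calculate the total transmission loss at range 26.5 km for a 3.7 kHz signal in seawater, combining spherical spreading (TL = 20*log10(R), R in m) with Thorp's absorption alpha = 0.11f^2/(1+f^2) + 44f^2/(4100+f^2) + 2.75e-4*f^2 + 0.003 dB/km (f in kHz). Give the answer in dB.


95.24 dB


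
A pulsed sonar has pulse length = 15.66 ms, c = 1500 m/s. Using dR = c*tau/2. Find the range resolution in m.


dR = c*tau/2 = 1500 * 15.66e-3 / 2 = 11.745

11.745 m


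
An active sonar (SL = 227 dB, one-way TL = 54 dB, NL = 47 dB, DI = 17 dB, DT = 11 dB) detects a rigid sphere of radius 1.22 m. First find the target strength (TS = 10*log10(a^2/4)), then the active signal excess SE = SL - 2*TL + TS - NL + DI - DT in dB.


Step 1: TS = 10*log10(1.22^2/4) = -4.29 dB
Step 2: SE = SL - 2*TL + TS - NL + DI - DT = 227 - 2*54 + (-4.29) - 47 + 17 - 11 = 73.71

73.71 dB


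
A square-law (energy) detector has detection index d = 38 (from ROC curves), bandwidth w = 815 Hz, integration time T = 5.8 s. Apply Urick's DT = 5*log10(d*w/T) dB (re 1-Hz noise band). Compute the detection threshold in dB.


18.64 dB


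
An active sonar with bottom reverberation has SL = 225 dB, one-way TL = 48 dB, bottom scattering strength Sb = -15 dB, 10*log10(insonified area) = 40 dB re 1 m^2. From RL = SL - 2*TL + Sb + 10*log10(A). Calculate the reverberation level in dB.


154 dB


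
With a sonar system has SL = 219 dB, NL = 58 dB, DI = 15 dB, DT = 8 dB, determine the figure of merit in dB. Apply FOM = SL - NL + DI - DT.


FOM = SL - NL + DI - DT = 219 - 58 + 15 - 8 = 168

168 dB


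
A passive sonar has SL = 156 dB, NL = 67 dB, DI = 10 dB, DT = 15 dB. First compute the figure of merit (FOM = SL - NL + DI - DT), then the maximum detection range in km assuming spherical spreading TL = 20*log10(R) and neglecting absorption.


Step 1: FOM = SL - NL + DI - DT = 156 - 67 + 10 - 15 = 84 dB
Step 2: at max range FOM = TL = 20*log10(R), so R = 10^(84/20) = 15848.93 m = 15.85 km

15.85 km


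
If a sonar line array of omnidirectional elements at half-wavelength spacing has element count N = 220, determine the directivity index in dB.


23.42 dB


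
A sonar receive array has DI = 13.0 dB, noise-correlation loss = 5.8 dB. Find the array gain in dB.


AG = DI - L_corr = 13.0 - 5.8 = 7.2

7.2 dB


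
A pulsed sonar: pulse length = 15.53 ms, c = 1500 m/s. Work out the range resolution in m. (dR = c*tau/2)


dR = c*tau/2 = 1500 * 15.53e-3 / 2 = 11.6475

11.6475 m


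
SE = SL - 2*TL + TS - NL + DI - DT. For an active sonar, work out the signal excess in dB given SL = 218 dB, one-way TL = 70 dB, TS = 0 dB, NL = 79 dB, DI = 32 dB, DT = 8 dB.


SE = SL - 2*TL + TS - NL + DI - DT = 218 - 2*70 + (0) - 79 + 32 - 8 = 23

23 dB


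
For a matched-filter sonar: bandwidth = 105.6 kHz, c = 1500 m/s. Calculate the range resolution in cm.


dR = c/(2*BW) = 1500 / (2 * 105.6e3) = 0.0071 m = 0.71 cm

0.71 cm


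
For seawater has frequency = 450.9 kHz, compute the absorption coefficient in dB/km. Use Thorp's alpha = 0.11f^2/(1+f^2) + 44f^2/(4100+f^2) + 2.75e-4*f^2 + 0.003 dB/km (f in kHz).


f^2 = 203310.81
alpha = 0.11*203310.81/(1+203310.81) + 44*203310.81/(4100+203310.81) + 2.75e-4*203310.81 + 0.003 = 99.154

99.154 dB/km


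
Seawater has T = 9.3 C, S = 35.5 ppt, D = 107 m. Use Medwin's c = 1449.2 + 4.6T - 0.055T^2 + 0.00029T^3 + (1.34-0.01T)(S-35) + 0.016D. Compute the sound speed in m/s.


c = 1449.2 + 4.6*9.3 - 0.055*9.3^2 + 0.00029*9.3^3 + (1.34 - 0.01*9.3)*(35.5 - 35) + 0.016*107 = 1489.79

1489.79 m/s


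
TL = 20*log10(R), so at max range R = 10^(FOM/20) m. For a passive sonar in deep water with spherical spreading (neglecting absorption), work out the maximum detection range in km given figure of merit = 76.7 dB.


6.84 km


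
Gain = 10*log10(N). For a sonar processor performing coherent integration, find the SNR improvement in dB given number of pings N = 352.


Gain = 10*log10(352) = 25.47

25.47 dB


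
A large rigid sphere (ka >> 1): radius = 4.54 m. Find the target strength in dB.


TS = 10*log10(4.54^2 / 4) = 10*log10(5.1529) = 7.12

7.12 dB


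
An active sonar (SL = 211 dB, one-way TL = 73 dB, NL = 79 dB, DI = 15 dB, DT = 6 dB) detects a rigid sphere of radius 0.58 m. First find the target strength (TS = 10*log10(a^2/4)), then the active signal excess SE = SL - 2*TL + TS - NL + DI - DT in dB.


Step 1: TS = 10*log10(0.58^2/4) = -10.75 dB
Step 2: SE = SL - 2*TL + TS - NL + DI - DT = 211 - 2*73 + (-10.75) - 79 + 15 - 6 = -15.75

-15.75 dB


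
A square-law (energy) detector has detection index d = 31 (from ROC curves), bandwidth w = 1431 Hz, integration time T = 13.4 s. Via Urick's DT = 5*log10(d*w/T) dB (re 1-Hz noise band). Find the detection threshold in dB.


DT = 5*log10(d*w/T) = 5*log10(31 * 1431 / 13.4) = 5*log10(3310.52) = 17.6

17.6 dB


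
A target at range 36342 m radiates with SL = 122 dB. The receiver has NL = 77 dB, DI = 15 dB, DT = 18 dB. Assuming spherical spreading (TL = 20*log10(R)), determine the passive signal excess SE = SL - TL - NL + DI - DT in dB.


-49.21 dB


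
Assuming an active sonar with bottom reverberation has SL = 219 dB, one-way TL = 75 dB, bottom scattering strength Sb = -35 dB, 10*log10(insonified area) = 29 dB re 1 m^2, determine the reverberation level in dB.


RL = SL - 2*TL + Sb + 10*log10(A) = 219 - 2*75 + (-35) + 29 = 63

63 dB


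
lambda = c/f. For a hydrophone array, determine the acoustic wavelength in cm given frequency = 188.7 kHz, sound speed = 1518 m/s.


lambda = c/f = 1518 / 188700 = 0.008 m = 0.8 cm

0.8 cm


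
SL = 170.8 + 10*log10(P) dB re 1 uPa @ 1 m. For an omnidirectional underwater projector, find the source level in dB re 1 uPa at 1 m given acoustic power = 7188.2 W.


SL = 170.8 + 10*log10(7188.2) = 170.8 + 38.57 = 209.37

209.37 dB


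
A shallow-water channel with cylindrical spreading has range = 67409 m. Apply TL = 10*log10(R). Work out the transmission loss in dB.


TL = 10*log10(67409) = 48.29

48.29 dB


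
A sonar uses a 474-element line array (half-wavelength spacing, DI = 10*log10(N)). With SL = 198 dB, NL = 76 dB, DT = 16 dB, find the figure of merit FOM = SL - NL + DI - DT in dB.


Step 1: DI = 10*log10(474) = 26.76 dB
Step 2: FOM = SL - NL + DI - DT = 198 - 76 + 26.76 - 16 = 132.76

132.76 dB


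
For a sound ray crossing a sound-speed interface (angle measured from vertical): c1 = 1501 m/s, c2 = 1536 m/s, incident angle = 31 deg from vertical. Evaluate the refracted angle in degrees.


sin(theta2) = (c2/c1)*sin(theta1) = (1536/1501)*sin(31 deg) = 0.52705
theta2 = arcsin(0.52705) = 31.81

31.81 deg


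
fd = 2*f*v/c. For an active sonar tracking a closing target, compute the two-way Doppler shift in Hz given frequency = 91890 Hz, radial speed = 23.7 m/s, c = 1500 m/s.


fd = 2*f*v/c = 2 * 91890 * 23.7 / 1500 = 2903.72

2903.72 Hz


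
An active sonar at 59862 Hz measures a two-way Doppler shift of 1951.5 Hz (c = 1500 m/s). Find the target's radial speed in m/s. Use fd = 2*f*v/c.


From fd = 2*f*v/c, v = c*fd/(2*f) = 1500 * 1951.5 / (2*59862) = 24.45

24.45 m/s


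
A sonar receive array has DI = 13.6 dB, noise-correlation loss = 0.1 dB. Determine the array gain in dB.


AG = DI - L_corr = 13.6 - 0.1 = 13.5

13.5 dB


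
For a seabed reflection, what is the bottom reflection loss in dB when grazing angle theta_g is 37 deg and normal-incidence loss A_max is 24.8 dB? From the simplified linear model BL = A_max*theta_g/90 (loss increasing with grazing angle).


BL = A_max * theta_g / 90 = 24.8 * 37 / 90 = 10.2

10.2 dB
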